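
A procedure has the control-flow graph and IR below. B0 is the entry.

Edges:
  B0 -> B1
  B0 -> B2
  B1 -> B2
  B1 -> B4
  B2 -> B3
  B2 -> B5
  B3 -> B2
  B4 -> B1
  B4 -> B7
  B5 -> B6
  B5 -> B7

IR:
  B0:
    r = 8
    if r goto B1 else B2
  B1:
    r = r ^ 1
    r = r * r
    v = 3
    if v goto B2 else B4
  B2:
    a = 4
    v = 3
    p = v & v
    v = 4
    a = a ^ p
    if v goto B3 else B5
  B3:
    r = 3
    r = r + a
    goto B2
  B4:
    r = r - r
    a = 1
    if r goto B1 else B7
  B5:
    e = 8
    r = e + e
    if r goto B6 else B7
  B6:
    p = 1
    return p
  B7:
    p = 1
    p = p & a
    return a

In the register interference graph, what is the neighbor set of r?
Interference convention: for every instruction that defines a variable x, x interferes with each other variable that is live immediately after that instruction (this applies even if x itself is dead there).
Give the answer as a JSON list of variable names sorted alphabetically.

Answer: ["a", "v"]

Analysis:
def/use:
  B0: {r} / ∅
  B1: {r,v} / {r}
  B2: {a,p,v} / ∅
  B3: {r} / {a}
  B4: {a,r} / {r}
  B5: {e,r} / ∅
  B6: {p} / ∅
  B7: {p} / {a}

Backward fixpoint:
  B0 li=∅ lo={r}
  B1 li={r} lo={r}
  B2 li=∅ lo={a}
  B3 li={a} lo=∅
  B4 li={r} lo={a,r}
  B5 li={a} lo={a}
  B6 li=∅ lo=∅
  B7 li={a} lo=∅

Interference:
  a: {e,p,r,v}
  e: {a}
  p: {a,v}
  r: {a,v}
  v: {a,p,r}

N(r) = ["a", "v"]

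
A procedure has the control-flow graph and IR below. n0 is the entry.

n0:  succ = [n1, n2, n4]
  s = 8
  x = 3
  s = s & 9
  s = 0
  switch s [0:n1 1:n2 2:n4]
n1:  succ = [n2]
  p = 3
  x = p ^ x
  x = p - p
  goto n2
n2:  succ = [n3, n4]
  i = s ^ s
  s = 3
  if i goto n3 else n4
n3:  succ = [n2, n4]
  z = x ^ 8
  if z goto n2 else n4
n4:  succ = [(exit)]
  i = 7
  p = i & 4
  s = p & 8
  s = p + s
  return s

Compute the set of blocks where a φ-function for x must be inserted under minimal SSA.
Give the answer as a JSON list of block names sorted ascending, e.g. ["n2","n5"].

Answer: ["n2", "n4"]

Derivation:
idom tree: n1←n0 n2←n0 n3←n2 n4←n0
Join-block Dom:
  n2: preds {n0,n1,n3}: {n0} ∩ {n0,n1} ∩ {n0,n2,n3} = {n0}; idom=n0
  n4: preds {n0,n2,n3}: {n0} ∩ {n0,n2} ∩ {n0,n2,n3} = {n0}; idom=n0

Frontier:
  n2←n0: walk · to n0
  n2←n1: walk n1 to n0
  n2←n3: walk n3→n2 to n0
  n4←n0: walk · to n0
  n4←n2: walk n2 to n0
  n4←n3: walk n3→n2 to n0
  n0 → ∅
  n1 → {n2}
  n2 → {n2,n4}
  n3 → {n2,n4}
  n4 → ∅

φ for x: defs {n0,n1}
  DF⁺ = {n2,n4}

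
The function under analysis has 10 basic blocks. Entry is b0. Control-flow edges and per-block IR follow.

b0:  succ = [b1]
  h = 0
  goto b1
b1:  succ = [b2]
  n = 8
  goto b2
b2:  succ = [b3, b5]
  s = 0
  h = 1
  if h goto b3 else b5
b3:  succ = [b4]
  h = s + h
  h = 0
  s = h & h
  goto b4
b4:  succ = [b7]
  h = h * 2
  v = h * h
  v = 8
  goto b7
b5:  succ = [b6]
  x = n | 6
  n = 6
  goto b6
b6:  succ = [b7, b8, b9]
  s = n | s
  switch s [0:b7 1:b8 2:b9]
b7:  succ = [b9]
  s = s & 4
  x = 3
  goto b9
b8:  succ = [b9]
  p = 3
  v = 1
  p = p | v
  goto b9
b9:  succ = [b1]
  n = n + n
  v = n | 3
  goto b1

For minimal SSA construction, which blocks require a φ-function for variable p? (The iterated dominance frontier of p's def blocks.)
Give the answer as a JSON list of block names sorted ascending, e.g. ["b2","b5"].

idom tree: b1←b0 b2←b1 b3←b2 b4←b3 b5←b2 b6←b5 b7←b2 b8←b6 b9←b2
Dom at joins:
  b1: preds {b0,b9}: {b0} ∩ {b0,b1,b2,b9} = {b0}; idom=b0
  b7: preds {b4,b6}: {b0,b1,b2,b3,b4} ∩ {b0,b1,b2,b5,b6} = {b0,b1,b2}; idom=b2
  b9: preds {b6,b7,b8}: {b0,b1,b2,b5,b6} ∩ {b0,b1,b2,b7} ∩ {b0,b1,b2,b5,b6,b8} = {b0,b1,b2}; idom=b2

Frontier:
  b1←b0: walk · to b0
  b1←b9: walk b9→b2→b1 to b0
  b7←b4: walk b4→b3 to b2
  b7←b6: walk b6→b5 to b2
  b9←b6: walk b6→b5 to b2
  b9←b7: walk b7 to b2
  b9←b8: walk b8→b6→b5 to b2
  b0: DF=∅
  b1: DF={b1}
  b2: DF={b1}
  b3: DF={b7}
  b4: DF={b7}
  b5: DF={b7,b9}
  b6: DF={b7,b9}
  b7: DF={b9}
  b8: DF={b9}
  b9: DF={b1}

φ for p: defs {b8}
  DF⁺ = {b1,b9}

Answer: ["b1", "b9"]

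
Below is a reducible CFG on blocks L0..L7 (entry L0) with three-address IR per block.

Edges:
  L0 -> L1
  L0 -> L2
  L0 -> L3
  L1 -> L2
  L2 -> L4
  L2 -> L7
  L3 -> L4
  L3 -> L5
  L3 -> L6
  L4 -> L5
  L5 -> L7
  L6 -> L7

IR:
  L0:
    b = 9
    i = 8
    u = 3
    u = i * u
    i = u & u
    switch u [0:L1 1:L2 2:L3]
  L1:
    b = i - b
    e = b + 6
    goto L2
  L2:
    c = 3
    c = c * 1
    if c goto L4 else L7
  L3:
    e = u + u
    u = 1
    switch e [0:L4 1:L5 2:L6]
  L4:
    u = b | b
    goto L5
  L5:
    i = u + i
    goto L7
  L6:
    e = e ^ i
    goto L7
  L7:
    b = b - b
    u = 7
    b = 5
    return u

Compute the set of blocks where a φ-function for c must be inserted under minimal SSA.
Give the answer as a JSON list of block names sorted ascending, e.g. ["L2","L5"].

idom tree: L1←L0 L2←L0 L3←L0 L4←L0 L5←L0 L6←L3 L7←L0
Dom∩ at merges:
  L2: preds {L0,L1}: {L0} ∩ {L0,L1} = {L0}; idom=L0
  L4: preds {L2,L3}: {L0,L2} ∩ {L0,L3} = {L0}; idom=L0
  L5: preds {L3,L4}: {L0,L3} ∩ {L0,L4} = {L0}; idom=L0
  L7: preds {L2,L5,L6}: {L0,L2} ∩ {L0,L5} ∩ {L0,L3,L6} = {L0}; idom=L0

Frontier:
  L2←L0: walk · to L0
  L2←L1: walk L1 to L0
  L4←L2: walk L2 to L0
  L4←L3: walk L3 to L0
  L5←L3: walk L3 to L0
  L5←L4: walk L4 to L0
  L7←L2: walk L2 to L0
  L7←L5: walk L5 to L0
  L7←L6: walk L6→L3 to L0
  L0 → ∅
  L1 → {L2}
  L2 → {L4,L7}
  L3 → {L4,L5,L7}
  L4 → {L5}
  L5 → {L7}
  L6 → {L7}
  L7 → ∅

φ for c: defs {L2}
  DF⁺ = {L4,L5,L7}

Answer: ["L4", "L5", "L7"]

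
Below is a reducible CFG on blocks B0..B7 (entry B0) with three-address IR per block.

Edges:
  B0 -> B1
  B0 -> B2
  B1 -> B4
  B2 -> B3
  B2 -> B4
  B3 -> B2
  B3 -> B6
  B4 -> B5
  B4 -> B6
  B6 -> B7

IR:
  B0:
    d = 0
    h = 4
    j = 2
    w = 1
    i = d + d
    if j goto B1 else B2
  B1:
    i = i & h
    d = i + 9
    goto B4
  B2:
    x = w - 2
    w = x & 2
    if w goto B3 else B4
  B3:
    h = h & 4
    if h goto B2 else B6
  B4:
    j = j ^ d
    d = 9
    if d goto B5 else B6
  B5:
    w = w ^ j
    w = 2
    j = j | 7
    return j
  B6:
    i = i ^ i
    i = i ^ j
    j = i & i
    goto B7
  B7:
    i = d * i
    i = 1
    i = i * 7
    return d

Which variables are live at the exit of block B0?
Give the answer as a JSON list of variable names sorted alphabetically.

Answer: ["d", "h", "i", "j", "w"]

Analysis:
def/use:
  B0 def {d,h,i,j,w} use ∅
  B1 def {d,i} use {h,i}
  B2 def {w,x} use {w}
  B3 def {h} use {h}
  B4 def {d,j} use {d,j}
  B5 def {j,w} use {j,w}
  B6 def {i,j} use {i,j}
  B7 def {i} use {d,i}

Backward fixpoint:
  live B0: ∅→{d,h,i,j,w}
  live B1: {h,i,j,w}→{d,i,j,w}
  live B2: {d,h,i,j,w}→{d,h,i,j,w}
  live B3: {d,h,i,j,w}→{d,h,i,j,w}
  live B4: {d,i,j,w}→{d,i,j,w}
  live B5: {j,w}→∅
  live B6: {d,i,j}→{d,i}
  live B7: {d,i}→∅

live-out(B0) = ["d", "h", "i", "j", "w"]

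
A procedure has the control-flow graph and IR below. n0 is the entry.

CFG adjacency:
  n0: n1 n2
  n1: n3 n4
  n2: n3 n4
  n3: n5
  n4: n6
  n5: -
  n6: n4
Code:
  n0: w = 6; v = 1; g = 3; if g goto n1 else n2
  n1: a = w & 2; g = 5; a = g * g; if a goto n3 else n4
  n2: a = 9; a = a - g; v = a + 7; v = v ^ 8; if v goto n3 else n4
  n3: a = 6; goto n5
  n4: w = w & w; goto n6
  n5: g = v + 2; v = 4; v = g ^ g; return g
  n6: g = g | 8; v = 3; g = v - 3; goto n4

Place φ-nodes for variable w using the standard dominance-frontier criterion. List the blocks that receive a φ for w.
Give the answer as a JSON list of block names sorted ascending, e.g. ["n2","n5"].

Answer: ["n4"]

Analysis:
idom tree: n1←n0 n2←n0 n3←n0 n4←n0 n5←n3 n6←n4
Dom∩ at merges:
  n3: preds {n1,n2}: {n0,n1} ∩ {n0,n2} = {n0}; idom=n0
  n4: preds {n1,n2,n6}: {n0,n1} ∩ {n0,n2} ∩ {n0,n4,n6} = {n0}; idom=n0

DF derivation:
  join n3 pred n1: n1 stop@n0
  join n3 pred n2: n2 stop@n0
  join n4 pred n1: n1 stop@n0
  join n4 pred n2: n2 stop@n0
  join n4 pred n6: n6→n4 stop@n0
  n0: DF=∅
  n1: DF={n3,n4}
  n2: DF={n3,n4}
  n3: DF=∅
  n4: DF={n4}
  n5: DF=∅
  n6: DF={n4}

φ for w: defs {n0,n4}
  DF⁺ = {n4}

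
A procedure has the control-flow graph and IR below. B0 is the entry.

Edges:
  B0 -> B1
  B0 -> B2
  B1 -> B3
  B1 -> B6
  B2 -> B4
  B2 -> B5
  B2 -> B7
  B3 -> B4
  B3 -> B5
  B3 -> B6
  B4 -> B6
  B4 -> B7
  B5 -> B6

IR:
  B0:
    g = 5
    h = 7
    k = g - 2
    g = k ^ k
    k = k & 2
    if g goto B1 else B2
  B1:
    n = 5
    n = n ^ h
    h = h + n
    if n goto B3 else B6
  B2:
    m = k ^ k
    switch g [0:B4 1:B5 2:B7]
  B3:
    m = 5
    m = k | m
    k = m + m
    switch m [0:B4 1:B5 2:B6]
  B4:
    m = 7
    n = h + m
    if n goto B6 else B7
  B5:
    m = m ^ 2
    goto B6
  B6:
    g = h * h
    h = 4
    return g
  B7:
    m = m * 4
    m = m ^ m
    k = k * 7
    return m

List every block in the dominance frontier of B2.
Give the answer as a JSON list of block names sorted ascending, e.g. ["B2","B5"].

idom tree: B1←B0 B2←B0 B3←B1 B4←B0 B5←B0 B6←B0 B7←B0
Dom at joins:
  B4: preds {B2,B3}: {B0,B2} ∩ {B0,B1,B3} = {B0}; idom=B0
  B5: preds {B2,B3}: {B0,B2} ∩ {B0,B1,B3} = {B0}; idom=B0
  B6: preds {B1,B3,B4,B5}: {B0,B1} ∩ {B0,B1,B3} ∩ {B0,B4} ∩ {B0,B5} = {B0}; idom=B0
  B7: preds {B2,B4}: {B0,B2} ∩ {B0,B4} = {B0}; idom=B0

DF walk-up:
  B4←B2: walk B2 to B0
  B4←B3: walk B3→B1 to B0
  B5←B2: walk B2 to B0
  B5←B3: walk B3→B1 to B0
  B6←B1: walk B1 to B0
  B6←B3: walk B3→B1 to B0
  B6←B4: walk B4 to B0
  B6←B5: walk B5 to B0
  B7←B2: walk B2 to B0
  B7←B4: walk B4 to B0
  DF(B0)=∅
  DF(B1)={B4,B5,B6}
  DF(B2)={B4,B5,B7}
  DF(B3)={B4,B5,B6}
  DF(B4)={B6,B7}
  DF(B5)={B6}
  DF(B6)=∅
  DF(B7)=∅

DF(B2) = ["B4", "B5", "B7"]

Answer: ["B4", "B5", "B7"]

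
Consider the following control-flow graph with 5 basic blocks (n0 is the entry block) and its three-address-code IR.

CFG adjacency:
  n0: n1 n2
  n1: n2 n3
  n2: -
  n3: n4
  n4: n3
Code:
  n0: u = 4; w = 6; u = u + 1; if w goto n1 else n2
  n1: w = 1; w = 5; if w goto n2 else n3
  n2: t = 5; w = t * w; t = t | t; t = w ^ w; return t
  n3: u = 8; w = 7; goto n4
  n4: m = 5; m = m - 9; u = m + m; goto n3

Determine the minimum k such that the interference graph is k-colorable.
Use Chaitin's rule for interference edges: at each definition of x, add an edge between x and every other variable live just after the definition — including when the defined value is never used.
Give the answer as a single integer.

Answer: 2

Analysis:
Per-block:
  n0 def {u,w} use ∅
  n1 def {w} use ∅
  n2 def {t,w} use {w}
  n3 def {u,w} use ∅
  n4 def {m,u} use ∅

Liveness:
  n0 li=∅ lo={w}
  n1 li=∅ lo={w}
  n2 li={w} lo=∅
  n3 li=∅ lo=∅
  n4 li=∅ lo=∅

Conflict graph:
  m↔∅
  t↔{w}
  u↔{w}
  w↔{t,u}

Colouring:
  {t,w} pairwise interfere (2-clique) ⇒ χ ≥ 2
  2-colouring: r0={m,w}  r1={t,u}
  χ = 2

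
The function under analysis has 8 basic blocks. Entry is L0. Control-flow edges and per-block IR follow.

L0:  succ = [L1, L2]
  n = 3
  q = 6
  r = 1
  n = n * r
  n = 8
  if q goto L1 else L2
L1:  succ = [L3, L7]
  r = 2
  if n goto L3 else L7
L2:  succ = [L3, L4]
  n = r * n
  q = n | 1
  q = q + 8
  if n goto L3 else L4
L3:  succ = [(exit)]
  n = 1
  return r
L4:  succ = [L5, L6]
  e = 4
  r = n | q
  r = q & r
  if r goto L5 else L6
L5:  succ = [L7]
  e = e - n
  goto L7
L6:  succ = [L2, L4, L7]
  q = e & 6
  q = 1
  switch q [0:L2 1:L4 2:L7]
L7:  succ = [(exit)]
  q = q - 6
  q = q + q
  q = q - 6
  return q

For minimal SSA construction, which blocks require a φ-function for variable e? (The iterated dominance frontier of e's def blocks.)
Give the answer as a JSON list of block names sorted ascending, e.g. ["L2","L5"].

idom tree: L1←L0 L2←L0 L3←L0 L4←L2 L5←L4 L6←L4 L7←L0
Dom at joins:
  L2: preds {L0,L6}: {L0} ∩ {L0,L2,L4,L6} = {L0}; idom=L0
  L3: preds {L1,L2}: {L0,L1} ∩ {L0,L2} = {L0}; idom=L0
  L4: preds {L2,L6}: {L0,L2} ∩ {L0,L2,L4,L6} = {L0,L2}; idom=L2
  L7: preds {L1,L5,L6}: {L0,L1} ∩ {L0,L2,L4,L5} ∩ {L0,L2,L4,L6} = {L0}; idom=L0

DF derivation:
  join L2 pred L0: · stop@L0
  join L2 pred L6: L6→L4→L2 stop@L0
  join L3 pred L1: L1 stop@L0
  join L3 pred L2: L2 stop@L0
  join L4 pred L2: · stop@L2
  join L4 pred L6: L6→L4 stop@L2
  join L7 pred L1: L1 stop@L0
  join L7 pred L5: L5→L4→L2 stop@L0
  join L7 pred L6: L6→L4→L2 stop@L0
  L0: DF=∅
  L1: DF={L3,L7}
  L2: DF={L2,L3,L7}
  L3: DF=∅
  L4: DF={L2,L4,L7}
  L5: DF={L7}
  L6: DF={L2,L4,L7}
  L7: DF=∅

φ for e: defs {L4,L5}
  DF⁺ = {L2,L3,L4,L7}

Answer: ["L2", "L3", "L4", "L7"]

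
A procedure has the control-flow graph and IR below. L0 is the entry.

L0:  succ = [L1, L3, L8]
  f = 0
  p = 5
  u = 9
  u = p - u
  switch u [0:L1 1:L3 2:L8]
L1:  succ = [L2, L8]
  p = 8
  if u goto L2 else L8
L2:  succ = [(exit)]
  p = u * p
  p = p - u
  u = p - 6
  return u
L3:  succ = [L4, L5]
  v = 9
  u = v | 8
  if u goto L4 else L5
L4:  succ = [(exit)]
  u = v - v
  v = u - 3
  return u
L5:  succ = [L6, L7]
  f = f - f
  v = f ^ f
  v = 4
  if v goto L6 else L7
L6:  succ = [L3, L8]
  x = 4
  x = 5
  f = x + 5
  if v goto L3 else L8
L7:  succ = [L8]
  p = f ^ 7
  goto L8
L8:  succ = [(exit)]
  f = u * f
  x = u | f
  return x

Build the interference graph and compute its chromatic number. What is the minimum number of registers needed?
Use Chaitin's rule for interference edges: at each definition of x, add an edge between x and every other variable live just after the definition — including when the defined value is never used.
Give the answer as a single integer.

Answer: 3

Derivation:
Block summaries:
  L0: def={f,p,u} ue=∅
  L1: def={p} ue={u}
  L2: def={p,u} ue={p,u}
  L3: def={u,v} ue=∅
  L4: def={u,v} ue={v}
  L5: def={f,v} ue={f}
  L6: def={f,x} ue={v}
  L7: def={p} ue={f}
  L8: def={f,x} ue={f,u}

Live sets:
  L0: in=∅ out={f,u}
  L1: in={f,u} out={f,p,u}
  L2: in={p,u} out=∅
  L3: in={f} out={f,u,v}
  L4: in={v} out=∅
  L5: in={f,u} out={f,u,v}
  L6: in={u,v} out={f,u}
  L7: in={f,u} out={f,u}
  L8: in={f,u} out=∅

Conflict graph:
  f — {p,u,v}
  p — {f,u}
  u — {f,p,v,x}
  v — {f,u,x}
  x — {u,v}

Colouring:
  lower bound: {f,p,u} mutually conflict ⇒ χ ≥ 3
  3-colouring: R0={u}  R1={f,x}  R2={p,v}
  χ = 3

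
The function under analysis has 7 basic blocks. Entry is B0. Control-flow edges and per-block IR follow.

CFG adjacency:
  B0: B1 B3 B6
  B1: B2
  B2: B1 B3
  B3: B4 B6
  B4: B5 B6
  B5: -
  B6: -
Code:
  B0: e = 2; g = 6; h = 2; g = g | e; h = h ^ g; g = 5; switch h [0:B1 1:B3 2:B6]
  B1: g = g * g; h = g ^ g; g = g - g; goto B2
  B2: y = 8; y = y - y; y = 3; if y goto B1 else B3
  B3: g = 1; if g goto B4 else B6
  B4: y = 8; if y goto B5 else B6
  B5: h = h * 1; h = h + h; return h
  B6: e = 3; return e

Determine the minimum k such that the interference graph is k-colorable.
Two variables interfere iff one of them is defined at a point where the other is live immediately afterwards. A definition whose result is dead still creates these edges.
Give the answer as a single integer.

Answer: 3

Working:
Per-block:
  B0: {e,g,h} / ∅
  B1: {g,h} / {g}
  B2: {y} / ∅
  B3: {g} / ∅
  B4: {y} / ∅
  B5: {h} / {h}
  B6: {e} / ∅

Liveness:
  live B0: ∅→{g,h}
  live B1: {g}→{g,h}
  live B2: {g,h}→{g,h}
  live B3: {h}→{h}
  live B4: {h}→{h}
  live B5: {h}→∅
  live B6: ∅→∅

Interfere edges:
  e: {g,h}
  g: {e,h,y}
  h: {e,g,y}
  y: {g,h}

Registers:
  lower bound: {e,g,h} mutually conflict ⇒ χ ≥ 3
  assign e→R2 g→R0 h→R1 y→R2 — no edge inside a register ⇒ χ ≤ 3
  χ = 3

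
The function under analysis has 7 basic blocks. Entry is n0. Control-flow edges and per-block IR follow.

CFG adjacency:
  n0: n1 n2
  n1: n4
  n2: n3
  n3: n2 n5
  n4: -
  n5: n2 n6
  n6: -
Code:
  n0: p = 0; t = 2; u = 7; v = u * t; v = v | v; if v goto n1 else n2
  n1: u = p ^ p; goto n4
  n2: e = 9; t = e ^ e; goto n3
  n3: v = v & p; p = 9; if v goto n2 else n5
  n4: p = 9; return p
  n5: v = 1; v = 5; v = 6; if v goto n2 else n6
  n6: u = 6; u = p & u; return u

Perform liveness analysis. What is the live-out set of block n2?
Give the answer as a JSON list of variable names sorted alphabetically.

Block summaries:
  n0: def={p,t,u,v} ue=∅
  n1: def={u} ue={p}
  n2: def={e,t} ue=∅
  n3: def={p,v} ue={p,v}
  n4: def={p} ue=∅
  n5: def={v} ue=∅
  n6: def={u} ue={p}

Backward fixpoint:
  n0 li=∅ lo={p,v}
  n1 li={p} lo=∅
  n2 li={p,v} lo={p,v}
  n3 li={p,v} lo={p,v}
  n4 li=∅ lo=∅
  n5 li={p} lo={p,v}
  n6 li={p} lo=∅

live-out(n2) = ["p", "v"]

Answer: ["p", "v"]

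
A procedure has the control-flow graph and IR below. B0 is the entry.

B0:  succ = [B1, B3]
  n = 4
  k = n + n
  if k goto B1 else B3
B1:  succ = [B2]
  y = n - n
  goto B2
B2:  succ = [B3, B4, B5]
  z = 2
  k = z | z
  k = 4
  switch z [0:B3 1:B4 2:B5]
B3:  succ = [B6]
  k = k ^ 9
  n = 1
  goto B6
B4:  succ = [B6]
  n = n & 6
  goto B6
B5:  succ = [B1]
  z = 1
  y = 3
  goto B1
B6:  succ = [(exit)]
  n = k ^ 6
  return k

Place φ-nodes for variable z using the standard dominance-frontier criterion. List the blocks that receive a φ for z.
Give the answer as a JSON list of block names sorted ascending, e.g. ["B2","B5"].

Answer: ["B1", "B3", "B6"]

Derivation:
idom tree: B1←B0 B2←B1 B3←B0 B4←B2 B5←B2 B6←B0
Join-block Dom:
  B1: preds {B0,B5}: {B0} ∩ {B0,B1,B2,B5} = {B0}; idom=B0
  B3: preds {B0,B2}: {B0} ∩ {B0,B1,B2} = {B0}; idom=B0
  B6: preds {B3,B4}: {B0,B3} ∩ {B0,B1,B2,B4} = {B0}; idom=B0

DF walk-up:
  join B1 pred B0: · stop@B0
  join B1 pred B5: B5→B2→B1 stop@B0
  join B3 pred B0: · stop@B0
  join B3 pred B2: B2→B1 stop@B0
  join B6 pred B3: B3 stop@B0
  join B6 pred B4: B4→B2→B1 stop@B0
  DF(B0)=∅
  DF(B1)={B1,B3,B6}
  DF(B2)={B1,B3,B6}
  DF(B3)={B6}
  DF(B4)={B6}
  DF(B5)={B1}
  DF(B6)=∅

φ for z: defs {B2,B5}
  DF⁺ = {B1,B3,B6}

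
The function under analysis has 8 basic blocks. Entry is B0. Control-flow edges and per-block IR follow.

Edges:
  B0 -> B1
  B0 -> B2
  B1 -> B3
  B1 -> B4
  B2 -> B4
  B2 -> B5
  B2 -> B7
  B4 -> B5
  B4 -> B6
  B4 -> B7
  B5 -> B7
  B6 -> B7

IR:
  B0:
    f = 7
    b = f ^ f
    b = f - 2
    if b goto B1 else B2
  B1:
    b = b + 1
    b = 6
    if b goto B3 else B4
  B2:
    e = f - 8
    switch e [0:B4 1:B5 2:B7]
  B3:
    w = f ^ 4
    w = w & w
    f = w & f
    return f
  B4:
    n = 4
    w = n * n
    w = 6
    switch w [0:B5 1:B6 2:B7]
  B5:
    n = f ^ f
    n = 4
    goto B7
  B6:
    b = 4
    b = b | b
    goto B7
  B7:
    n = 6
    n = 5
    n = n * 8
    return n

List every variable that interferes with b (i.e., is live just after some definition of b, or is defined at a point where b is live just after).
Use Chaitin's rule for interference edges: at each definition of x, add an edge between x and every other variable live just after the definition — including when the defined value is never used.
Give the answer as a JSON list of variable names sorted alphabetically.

Per-block:
  B0: def={b,f} ue=∅
  B1: def={b} ue={b}
  B2: def={e} ue={f}
  B3: def={f,w} ue={f}
  B4: def={n,w} ue=∅
  B5: def={n} ue={f}
  B6: def={b} ue=∅
  B7: def={n} ue=∅

Liveness:
  B0 li=∅ lo={b,f}
  B1 li={b,f} lo={f}
  B2 li={f} lo={f}
  B3 li={f} lo=∅
  B4 li={f} lo={f}
  B5 li={f} lo=∅
  B6 li=∅ lo=∅
  B7 li=∅ lo=∅

Interfere edges:
  b — {f}
  e — {f}
  f — {b,e,n,w}
  n — {f}
  w — {f}

N(b) = ["f"]

Answer: ["f"]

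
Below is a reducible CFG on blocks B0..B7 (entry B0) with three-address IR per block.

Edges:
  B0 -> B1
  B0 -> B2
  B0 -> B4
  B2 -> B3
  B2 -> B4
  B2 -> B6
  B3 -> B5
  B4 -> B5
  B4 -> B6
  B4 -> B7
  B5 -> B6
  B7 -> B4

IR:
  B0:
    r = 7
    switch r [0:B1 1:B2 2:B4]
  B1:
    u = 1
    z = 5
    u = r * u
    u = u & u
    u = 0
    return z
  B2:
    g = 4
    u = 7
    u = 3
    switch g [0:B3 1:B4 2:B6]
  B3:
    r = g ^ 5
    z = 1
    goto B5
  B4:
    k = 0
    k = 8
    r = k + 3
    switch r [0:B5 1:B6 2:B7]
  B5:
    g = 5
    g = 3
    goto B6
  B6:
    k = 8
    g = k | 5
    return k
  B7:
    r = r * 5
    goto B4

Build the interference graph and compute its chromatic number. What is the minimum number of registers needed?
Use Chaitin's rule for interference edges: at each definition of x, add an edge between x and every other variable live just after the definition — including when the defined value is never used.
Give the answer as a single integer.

Answer: 3

Working:
Block summaries:
  B0: {r} / ∅
  B1: {u,z} / {r}
  B2: {g,u} / ∅
  B3: {r,z} / {g}
  B4: {k,r} / ∅
  B5: {g} / ∅
  B6: {g,k} / ∅
  B7: {r} / {r}

Backward fixpoint:
  live B0: ∅→{r}
  live B1: {r}→∅
  live B2: ∅→{g}
  live B3: {g}→∅
  live B4: ∅→{r}
  live B5: ∅→∅
  live B6: ∅→∅
  live B7: {r}→∅

Interference:
  g↔{k,u}
  k↔{g}
  r↔{u,z}
  u↔{g,r,z}
  z↔{r,u}

Registers:
  lower bound: {r,u,z} mutually conflict ⇒ χ ≥ 3
  assign g→r1 k→r0 r→r1 u→r0 z→r2 — no edge inside a register ⇒ χ ≤ 3
  χ = 3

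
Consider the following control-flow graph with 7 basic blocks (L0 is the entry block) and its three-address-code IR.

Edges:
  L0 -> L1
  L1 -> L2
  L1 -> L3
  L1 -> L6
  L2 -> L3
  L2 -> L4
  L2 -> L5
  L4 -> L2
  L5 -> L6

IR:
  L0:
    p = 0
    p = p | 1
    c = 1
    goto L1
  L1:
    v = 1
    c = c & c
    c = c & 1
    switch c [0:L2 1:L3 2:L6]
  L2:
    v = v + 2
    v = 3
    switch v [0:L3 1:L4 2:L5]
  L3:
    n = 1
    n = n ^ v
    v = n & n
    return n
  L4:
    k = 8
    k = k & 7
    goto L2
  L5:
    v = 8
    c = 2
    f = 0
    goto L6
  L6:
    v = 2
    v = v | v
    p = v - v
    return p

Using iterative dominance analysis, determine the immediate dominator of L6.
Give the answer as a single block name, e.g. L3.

idom tree: L1←L0 L2←L1 L3←L1 L4←L2 L5←L2 L6←L1
Dom at joins:
  L2: preds {L1,L4}: {L0,L1} ∩ {L0,L1,L2,L4} = {L0,L1}; idom=L1
  L3: preds {L1,L2}: {L0,L1} ∩ {L0,L1,L2} = {L0,L1}; idom=L1
  L6: preds {L1,L5}: {L0,L1} ∩ {L0,L1,L2,L5} = {L0,L1}; idom=L1

idom(L6) = L1

Answer: L1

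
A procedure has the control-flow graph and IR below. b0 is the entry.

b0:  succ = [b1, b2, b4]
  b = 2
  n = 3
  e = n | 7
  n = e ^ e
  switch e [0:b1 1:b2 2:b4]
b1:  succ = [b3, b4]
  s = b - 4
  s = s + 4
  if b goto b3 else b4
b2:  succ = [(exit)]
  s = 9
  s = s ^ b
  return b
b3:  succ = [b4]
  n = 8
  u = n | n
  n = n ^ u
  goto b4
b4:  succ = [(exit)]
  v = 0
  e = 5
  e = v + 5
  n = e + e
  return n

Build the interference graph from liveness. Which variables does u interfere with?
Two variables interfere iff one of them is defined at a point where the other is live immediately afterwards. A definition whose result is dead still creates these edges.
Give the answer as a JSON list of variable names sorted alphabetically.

Block summaries:
  b0: def={b,e,n} ue=∅
  b1: def={s} ue={b}
  b2: def={s} ue={b}
  b3: def={n,u} ue=∅
  b4: def={e,n,v} ue=∅

Live sets:
  live b0: ∅→{b}
  live b1: {b}→∅
  live b2: {b}→∅
  live b3: ∅→∅
  live b4: ∅→∅

Interfere edges:
  b — {e,n,s}
  e — {b,n,v}
  n — {b,e,u}
  s — {b}
  u — {n}
  v — {e}

N(u) = ["n"]

Answer: ["n"]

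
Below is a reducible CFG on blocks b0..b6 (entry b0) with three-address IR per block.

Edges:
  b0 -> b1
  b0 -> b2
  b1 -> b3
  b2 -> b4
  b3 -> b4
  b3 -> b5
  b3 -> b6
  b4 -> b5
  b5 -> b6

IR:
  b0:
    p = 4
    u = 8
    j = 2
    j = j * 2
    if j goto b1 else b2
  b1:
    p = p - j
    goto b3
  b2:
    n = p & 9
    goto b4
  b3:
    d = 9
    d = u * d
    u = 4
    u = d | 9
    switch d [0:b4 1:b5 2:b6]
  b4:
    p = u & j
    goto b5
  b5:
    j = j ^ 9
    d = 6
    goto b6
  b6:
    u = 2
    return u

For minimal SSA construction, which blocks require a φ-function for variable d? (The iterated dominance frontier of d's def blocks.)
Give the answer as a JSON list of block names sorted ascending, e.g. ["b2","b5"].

idom tree: b1←b0 b2←b0 b3←b1 b4←b0 b5←b0 b6←b0
Dom at joins:
  b4: preds {b2,b3}: {b0,b2} ∩ {b0,b1,b3} = {b0}; idom=b0
  b5: preds {b3,b4}: {b0,b1,b3} ∩ {b0,b4} = {b0}; idom=b0
  b6: preds {b3,b5}: {b0,b1,b3} ∩ {b0,b5} = {b0}; idom=b0

DF walk-up:
  b4←b2: walk b2 to b0
  b4←b3: walk b3→b1 to b0
  b5←b3: walk b3→b1 to b0
  b5←b4: walk b4 to b0
  b6←b3: walk b3→b1 to b0
  b6←b5: walk b5 to b0
  DF(b0)=∅
  DF(b1)={b4,b5,b6}
  DF(b2)={b4}
  DF(b3)={b4,b5,b6}
  DF(b4)={b5}
  DF(b5)={b6}
  DF(b6)=∅

φ for d: defs {b3,b5}
  DF⁺ = {b4,b5,b6}

Answer: ["b4", "b5", "b6"]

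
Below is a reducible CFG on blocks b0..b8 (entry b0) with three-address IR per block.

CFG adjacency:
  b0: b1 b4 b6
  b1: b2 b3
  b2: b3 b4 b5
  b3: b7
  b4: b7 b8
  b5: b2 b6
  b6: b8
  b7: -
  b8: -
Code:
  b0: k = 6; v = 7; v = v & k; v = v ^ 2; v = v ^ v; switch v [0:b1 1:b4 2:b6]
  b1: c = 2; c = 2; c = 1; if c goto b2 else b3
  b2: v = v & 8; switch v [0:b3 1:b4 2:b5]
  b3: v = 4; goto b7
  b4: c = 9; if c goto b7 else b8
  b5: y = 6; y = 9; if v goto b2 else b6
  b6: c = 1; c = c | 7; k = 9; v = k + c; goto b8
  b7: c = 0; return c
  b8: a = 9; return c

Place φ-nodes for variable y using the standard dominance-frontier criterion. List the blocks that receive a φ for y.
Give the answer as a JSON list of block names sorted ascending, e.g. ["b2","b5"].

Answer: ["b2", "b3", "b4", "b6", "b7", "b8"]

Working:
idom tree: b1←b0 b2←b1 b3←b1 b4←b0 b5←b2 b6←b0 b7←b0 b8←b0
Dom∩ at merges:
  b2: preds {b1,b5}: {b0,b1} ∩ {b0,b1,b2,b5} = {b0,b1}; idom=b1
  b3: preds {b1,b2}: {b0,b1} ∩ {b0,b1,b2} = {b0,b1}; idom=b1
  b4: preds {b0,b2}: {b0} ∩ {b0,b1,b2} = {b0}; idom=b0
  b6: preds {b0,b5}: {b0} ∩ {b0,b1,b2,b5} = {b0}; idom=b0
  b7: preds {b3,b4}: {b0,b1,b3} ∩ {b0,b4} = {b0}; idom=b0
  b8: preds {b4,b6}: {b0,b4} ∩ {b0,b6} = {b0}; idom=b0

DF walk-up:
  b2←b1: walk · to b1
  b2←b5: walk b5→b2 to b1
  b3←b1: walk · to b1
  b3←b2: walk b2 to b1
  b4←b0: walk · to b0
  b4←b2: walk b2→b1 to b0
  b6←b0: walk · to b0
  b6←b5: walk b5→b2→b1 to b0
  b7←b3: walk b3→b1 to b0
  b7←b4: walk b4 to b0
  b8←b4: walk b4 to b0
  b8←b6: walk b6 to b0
  b0 → ∅
  b1 → {b4,b6,b7}
  b2 → {b2,b3,b4,b6}
  b3 → {b7}
  b4 → {b7,b8}
  b5 → {b2,b6}
  b6 → {b8}
  b7 → ∅
  b8 → ∅

φ for y: defs {b5}
  DF⁺ = {b2,b3,b4,b6,b7,b8}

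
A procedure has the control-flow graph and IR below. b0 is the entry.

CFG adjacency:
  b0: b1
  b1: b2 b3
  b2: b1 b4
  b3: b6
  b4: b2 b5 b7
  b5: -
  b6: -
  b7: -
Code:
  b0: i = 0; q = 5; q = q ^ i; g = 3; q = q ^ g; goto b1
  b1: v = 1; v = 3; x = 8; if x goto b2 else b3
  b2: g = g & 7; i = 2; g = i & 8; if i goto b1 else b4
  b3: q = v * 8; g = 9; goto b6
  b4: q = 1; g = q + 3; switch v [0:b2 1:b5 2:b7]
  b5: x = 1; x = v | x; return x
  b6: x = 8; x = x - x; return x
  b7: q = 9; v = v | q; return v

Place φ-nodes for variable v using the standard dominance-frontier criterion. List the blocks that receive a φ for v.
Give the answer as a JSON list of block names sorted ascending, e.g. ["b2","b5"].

idom tree: b1←b0 b2←b1 b3←b1 b4←b2 b5←b4 b6←b3 b7←b4
Dom at joins:
  b1: preds {b0,b2}: {b0} ∩ {b0,b1,b2} = {b0}; idom=b0
  b2: preds {b1,b4}: {b0,b1} ∩ {b0,b1,b2,b4} = {b0,b1}; idom=b1

Frontier:
  join b1 pred b0: · stop@b0
  join b1 pred b2: b2→b1 stop@b0
  join b2 pred b1: · stop@b1
  join b2 pred b4: b4→b2 stop@b1
  b0: DF=∅
  b1: DF={b1}
  b2: DF={b1,b2}
  b3: DF=∅
  b4: DF={b2}
  b5: DF=∅
  b6: DF=∅
  b7: DF=∅

φ for v: defs {b1,b7}
  DF⁺ = {b1}

Answer: ["b1"]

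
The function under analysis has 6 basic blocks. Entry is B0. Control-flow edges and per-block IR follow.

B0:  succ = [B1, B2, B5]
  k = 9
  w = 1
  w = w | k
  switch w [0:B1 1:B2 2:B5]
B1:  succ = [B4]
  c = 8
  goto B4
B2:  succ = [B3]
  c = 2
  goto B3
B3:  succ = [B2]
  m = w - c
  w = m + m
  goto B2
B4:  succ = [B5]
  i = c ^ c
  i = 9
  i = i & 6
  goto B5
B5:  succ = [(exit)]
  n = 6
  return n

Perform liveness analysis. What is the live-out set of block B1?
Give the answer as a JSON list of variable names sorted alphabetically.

Answer: ["c"]

Working:
def/use:
  B0: {k,w} / ∅
  B1: {c} / ∅
  B2: {c} / ∅
  B3: {m,w} / {c,w}
  B4: {i} / {c}
  B5: {n} / ∅

Live sets:
  B0 li=∅ lo={w}
  B1 li=∅ lo={c}
  B2 li={w} lo={c,w}
  B3 li={c,w} lo={w}
  B4 li={c} lo=∅
  B5 li=∅ lo=∅

live-out(B1) = ["c"]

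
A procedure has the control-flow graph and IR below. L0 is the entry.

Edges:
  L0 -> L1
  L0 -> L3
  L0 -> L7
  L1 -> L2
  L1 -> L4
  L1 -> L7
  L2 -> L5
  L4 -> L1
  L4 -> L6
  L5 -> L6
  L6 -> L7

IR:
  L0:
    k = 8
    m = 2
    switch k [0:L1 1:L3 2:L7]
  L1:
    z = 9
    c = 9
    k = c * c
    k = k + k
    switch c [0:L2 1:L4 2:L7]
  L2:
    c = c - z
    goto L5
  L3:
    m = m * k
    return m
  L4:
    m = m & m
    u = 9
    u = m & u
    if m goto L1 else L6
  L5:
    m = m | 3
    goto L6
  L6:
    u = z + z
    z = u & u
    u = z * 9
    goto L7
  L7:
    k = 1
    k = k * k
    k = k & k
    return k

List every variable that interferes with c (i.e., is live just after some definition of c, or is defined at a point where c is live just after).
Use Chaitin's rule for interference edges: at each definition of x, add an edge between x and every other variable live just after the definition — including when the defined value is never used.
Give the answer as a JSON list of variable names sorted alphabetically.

Answer: ["k", "m", "z"]

Analysis:
def/use:
  L0: def={k,m} ue=∅
  L1: def={c,k,z} ue=∅
  L2: def={c} ue={c,z}
  L3: def={m} ue={k,m}
  L4: def={m,u} ue={m}
  L5: def={m} ue={m}
  L6: def={u,z} ue={z}
  L7: def={k} ue=∅

Liveness:
  live L0: ∅→{k,m}
  live L1: {m}→{c,m,z}
  live L2: {c,m,z}→{m,z}
  live L3: {k,m}→∅
  live L4: {m,z}→{m,z}
  live L5: {m,z}→{z}
  live L6: {z}→∅
  live L7: ∅→∅

Conflict graph:
  c↔{k,m,z}
  k↔{c,m,z}
  m↔{c,k,u,z}
  u↔{m,z}
  z↔{c,k,m,u}

N(c) = ["k", "m", "z"]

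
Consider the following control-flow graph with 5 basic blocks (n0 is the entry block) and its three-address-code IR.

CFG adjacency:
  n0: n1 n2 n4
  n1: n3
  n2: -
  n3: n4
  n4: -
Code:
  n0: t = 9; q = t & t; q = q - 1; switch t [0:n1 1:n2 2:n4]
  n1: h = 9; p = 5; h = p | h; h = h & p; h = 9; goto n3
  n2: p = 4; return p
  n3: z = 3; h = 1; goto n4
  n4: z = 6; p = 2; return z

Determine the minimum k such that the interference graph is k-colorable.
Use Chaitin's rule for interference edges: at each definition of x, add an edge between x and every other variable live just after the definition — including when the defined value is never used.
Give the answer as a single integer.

Block summaries:
  n0: def={q,t} ue=∅
  n1: def={h,p} ue=∅
  n2: def={p} ue=∅
  n3: def={h,z} ue=∅
  n4: def={p,z} ue=∅

Live sets:
  n0: in=∅ out=∅
  n1: in=∅ out=∅
  n2: in=∅ out=∅
  n3: in=∅ out=∅
  n4: in=∅ out=∅

Conflict graph:
  h↔{p}
  p↔{h,z}
  q↔{t}
  t↔{q}
  z↔{p}

Colouring:
  {h,p} pairwise interfere (2-clique) ⇒ χ ≥ 2
  2-colouring: c0={p,q}  c1={h,t,z}
  χ = 2

Answer: 2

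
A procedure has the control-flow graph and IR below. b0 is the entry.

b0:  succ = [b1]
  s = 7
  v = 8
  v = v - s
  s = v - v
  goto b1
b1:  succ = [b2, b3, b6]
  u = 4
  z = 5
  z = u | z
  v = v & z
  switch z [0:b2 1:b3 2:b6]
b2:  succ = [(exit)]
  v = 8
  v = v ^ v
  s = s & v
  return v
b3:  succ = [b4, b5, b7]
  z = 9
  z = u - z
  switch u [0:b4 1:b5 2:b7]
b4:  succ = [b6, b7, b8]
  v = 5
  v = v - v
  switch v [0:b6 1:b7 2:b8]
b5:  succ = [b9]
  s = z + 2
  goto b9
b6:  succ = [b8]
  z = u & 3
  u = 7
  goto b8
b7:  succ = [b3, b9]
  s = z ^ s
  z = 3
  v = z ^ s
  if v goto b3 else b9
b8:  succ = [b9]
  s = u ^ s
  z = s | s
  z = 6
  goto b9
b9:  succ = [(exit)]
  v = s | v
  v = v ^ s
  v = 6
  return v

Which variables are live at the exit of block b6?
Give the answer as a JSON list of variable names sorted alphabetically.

Answer: ["s", "u", "v"]

Working:
def/use:
  b0 def {s,v} use ∅
  b1 def {u,v,z} use {v}
  b2 def {s,v} use {s}
  b3 def {z} use {u}
  b4 def {v} use ∅
  b5 def {s} use {z}
  b6 def {u,z} use {u}
  b7 def {s,v,z} use {s,z}
  b8 def {s,z} use {s,u}
  b9 def {v} use {s,v}

Backward fixpoint:
  live b0: ∅→{s,v}
  live b1: {s,v}→{s,u,v}
  live b2: {s}→∅
  live b3: {s,u,v}→{s,u,v,z}
  live b4: {s,u,z}→{s,u,v,z}
  live b5: {v,z}→{s,v}
  live b6: {s,u,v}→{s,u,v}
  live b7: {s,u,z}→{s,u,v}
  live b8: {s,u,v}→{s,v}
  live b9: {s,v}→∅

live-out(b6) = ["s", "u", "v"]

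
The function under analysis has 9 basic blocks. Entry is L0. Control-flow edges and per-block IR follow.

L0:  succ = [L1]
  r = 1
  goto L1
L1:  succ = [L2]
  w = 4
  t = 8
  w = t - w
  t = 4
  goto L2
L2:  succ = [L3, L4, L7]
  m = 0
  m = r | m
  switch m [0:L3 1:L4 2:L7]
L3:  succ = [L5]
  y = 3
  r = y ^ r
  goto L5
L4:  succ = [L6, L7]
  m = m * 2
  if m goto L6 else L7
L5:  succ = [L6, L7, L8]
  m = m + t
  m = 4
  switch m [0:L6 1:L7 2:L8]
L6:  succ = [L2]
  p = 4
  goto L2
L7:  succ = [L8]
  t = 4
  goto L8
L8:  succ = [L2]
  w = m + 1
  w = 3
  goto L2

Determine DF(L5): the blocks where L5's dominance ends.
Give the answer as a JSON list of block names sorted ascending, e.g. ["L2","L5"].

Answer: ["L6", "L7", "L8"]

Analysis:
idom tree: L1←L0 L2←L1 L3←L2 L4←L2 L5←L3 L6←L2 L7←L2 L8←L2
Dom∩ at merges:
  L2: preds {L1,L6,L8}: {L0,L1} ∩ {L0,L1,L2,L6} ∩ {L0,L1,L2,L8} = {L0,L1}; idom=L1
  L6: preds {L4,L5}: {L0,L1,L2,L4} ∩ {L0,L1,L2,L3,L5} = {L0,L1,L2}; idom=L2
  L7: preds {L2,L4,L5}: {L0,L1,L2} ∩ {L0,L1,L2,L4} ∩ {L0,L1,L2,L3,L5} = {L0,L1,L2}; idom=L2
  L8: preds {L5,L7}: {L0,L1,L2,L3,L5} ∩ {L0,L1,L2,L7} = {L0,L1,L2}; idom=L2

DF walk-up:
  join L2 pred L1: · stop@L1
  join L2 pred L6: L6→L2 stop@L1
  join L2 pred L8: L8→L2 stop@L1
  join L6 pred L4: L4 stop@L2
  join L6 pred L5: L5→L3 stop@L2
  join L7 pred L2: · stop@L2
  join L7 pred L4: L4 stop@L2
  join L7 pred L5: L5→L3 stop@L2
  join L8 pred L5: L5→L3 stop@L2
  join L8 pred L7: L7 stop@L2
  DF(L0)=∅
  DF(L1)=∅
  DF(L2)={L2}
  DF(L3)={L6,L7,L8}
  DF(L4)={L6,L7}
  DF(L5)={L6,L7,L8}
  DF(L6)={L2}
  DF(L7)={L8}
  DF(L8)={L2}

DF(L5) = ["L6", "L7", "L8"]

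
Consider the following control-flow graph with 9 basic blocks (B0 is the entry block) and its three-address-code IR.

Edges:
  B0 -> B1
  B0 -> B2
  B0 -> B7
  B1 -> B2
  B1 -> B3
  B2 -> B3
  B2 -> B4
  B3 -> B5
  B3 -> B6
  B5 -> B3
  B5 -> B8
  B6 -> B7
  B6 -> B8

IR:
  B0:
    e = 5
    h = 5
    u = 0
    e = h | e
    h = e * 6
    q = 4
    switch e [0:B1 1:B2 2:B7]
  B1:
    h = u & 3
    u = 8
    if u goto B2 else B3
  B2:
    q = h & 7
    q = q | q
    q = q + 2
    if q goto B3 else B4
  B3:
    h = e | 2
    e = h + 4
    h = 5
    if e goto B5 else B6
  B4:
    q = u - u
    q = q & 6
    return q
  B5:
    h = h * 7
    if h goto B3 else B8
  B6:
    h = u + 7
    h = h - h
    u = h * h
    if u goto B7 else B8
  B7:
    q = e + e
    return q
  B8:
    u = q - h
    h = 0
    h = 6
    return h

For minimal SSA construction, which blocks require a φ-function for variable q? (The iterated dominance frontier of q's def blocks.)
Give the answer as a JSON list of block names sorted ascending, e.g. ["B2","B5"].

idom tree: B1←B0 B2←B0 B3←B0 B4←B2 B5←B3 B6←B3 B7←B0 B8←B3
Dom at joins:
  B2: preds {B0,B1}: {B0} ∩ {B0,B1} = {B0}; idom=B0
  B3: preds {B1,B2,B5}: {B0,B1} ∩ {B0,B2} ∩ {B0,B3,B5} = {B0}; idom=B0
  B7: preds {B0,B6}: {B0} ∩ {B0,B3,B6} = {B0}; idom=B0
  B8: preds {B5,B6}: {B0,B3,B5} ∩ {B0,B3,B6} = {B0,B3}; idom=B3

DF walk-up:
  B2←B0: walk · to B0
  B2←B1: walk B1 to B0
  B3←B1: walk B1 to B0
  B3←B2: walk B2 to B0
  B3←B5: walk B5→B3 to B0
  B7←B0: walk · to B0
  B7←B6: walk B6→B3 to B0
  B8←B5: walk B5 to B3
  B8←B6: walk B6 to B3
  DF(B0)=∅
  DF(B1)={B2,B3}
  DF(B2)={B3}
  DF(B3)={B3,B7}
  DF(B4)=∅
  DF(B5)={B3,B8}
  DF(B6)={B7,B8}
  DF(B7)=∅
  DF(B8)=∅

φ for q: defs {B0,B2,B4,B7}
  DF⁺ = {B3,B7}

Answer: ["B3", "B7"]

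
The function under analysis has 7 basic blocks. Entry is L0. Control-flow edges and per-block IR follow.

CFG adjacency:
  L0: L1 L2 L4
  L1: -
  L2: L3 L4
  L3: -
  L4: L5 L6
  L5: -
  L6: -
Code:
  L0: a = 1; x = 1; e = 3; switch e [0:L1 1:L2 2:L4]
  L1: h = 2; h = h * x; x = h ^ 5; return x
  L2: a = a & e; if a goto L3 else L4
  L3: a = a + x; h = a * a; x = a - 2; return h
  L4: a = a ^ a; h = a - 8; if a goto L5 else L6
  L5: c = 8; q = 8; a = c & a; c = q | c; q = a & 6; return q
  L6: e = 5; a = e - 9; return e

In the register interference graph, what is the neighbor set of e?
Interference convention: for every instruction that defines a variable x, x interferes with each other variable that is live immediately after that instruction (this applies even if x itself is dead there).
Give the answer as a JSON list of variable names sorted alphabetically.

Answer: ["a", "x"]

Analysis:
Block summaries:
  L0: def={a,e,x} ue=∅
  L1: def={h,x} ue={x}
  L2: def={a} ue={a,e}
  L3: def={a,h,x} ue={a,x}
  L4: def={a,h} ue={a}
  L5: def={a,c,q} ue={a}
  L6: def={a,e} ue=∅

Backward fixpoint:
  L0 li=∅ lo={a,e,x}
  L1 li={x} lo=∅
  L2 li={a,e,x} lo={a,x}
  L3 li={a,x} lo=∅
  L4 li={a} lo={a}
  L5 li={a} lo=∅
  L6 li=∅ lo=∅

Interfere edges:
  a: {c,e,h,q,x}
  c: {a,q}
  e: {a,x}
  h: {a,x}
  q: {a,c}
  x: {a,e,h}

N(e) = ["a", "x"]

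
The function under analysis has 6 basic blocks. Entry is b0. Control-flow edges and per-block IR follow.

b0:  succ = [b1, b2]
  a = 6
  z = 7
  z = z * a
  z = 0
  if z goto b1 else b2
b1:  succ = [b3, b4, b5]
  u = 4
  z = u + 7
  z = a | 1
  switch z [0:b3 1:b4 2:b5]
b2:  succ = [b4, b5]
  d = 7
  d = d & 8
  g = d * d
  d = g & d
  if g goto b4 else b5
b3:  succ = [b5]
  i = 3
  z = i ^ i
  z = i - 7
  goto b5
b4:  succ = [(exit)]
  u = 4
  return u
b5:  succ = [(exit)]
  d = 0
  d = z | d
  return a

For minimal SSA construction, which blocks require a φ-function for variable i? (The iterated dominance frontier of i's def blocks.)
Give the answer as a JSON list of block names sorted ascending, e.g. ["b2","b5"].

idom tree: b1←b0 b2←b0 b3←b1 b4←b0 b5←b0
Dom∩ at merges:
  b4: preds {b1,b2}: {b0,b1} ∩ {b0,b2} = {b0}; idom=b0
  b5: preds {b1,b2,b3}: {b0,b1} ∩ {b0,b2} ∩ {b0,b1,b3} = {b0}; idom=b0

DF derivation:
  b4←b1: walk b1 to b0
  b4←b2: walk b2 to b0
  b5←b1: walk b1 to b0
  b5←b2: walk b2 to b0
  b5←b3: walk b3→b1 to b0
  DF(b0)=∅
  DF(b1)={b4,b5}
  DF(b2)={b4,b5}
  DF(b3)={b5}
  DF(b4)=∅
  DF(b5)=∅

φ for i: defs {b3}
  DF⁺ = {b5}

Answer: ["b5"]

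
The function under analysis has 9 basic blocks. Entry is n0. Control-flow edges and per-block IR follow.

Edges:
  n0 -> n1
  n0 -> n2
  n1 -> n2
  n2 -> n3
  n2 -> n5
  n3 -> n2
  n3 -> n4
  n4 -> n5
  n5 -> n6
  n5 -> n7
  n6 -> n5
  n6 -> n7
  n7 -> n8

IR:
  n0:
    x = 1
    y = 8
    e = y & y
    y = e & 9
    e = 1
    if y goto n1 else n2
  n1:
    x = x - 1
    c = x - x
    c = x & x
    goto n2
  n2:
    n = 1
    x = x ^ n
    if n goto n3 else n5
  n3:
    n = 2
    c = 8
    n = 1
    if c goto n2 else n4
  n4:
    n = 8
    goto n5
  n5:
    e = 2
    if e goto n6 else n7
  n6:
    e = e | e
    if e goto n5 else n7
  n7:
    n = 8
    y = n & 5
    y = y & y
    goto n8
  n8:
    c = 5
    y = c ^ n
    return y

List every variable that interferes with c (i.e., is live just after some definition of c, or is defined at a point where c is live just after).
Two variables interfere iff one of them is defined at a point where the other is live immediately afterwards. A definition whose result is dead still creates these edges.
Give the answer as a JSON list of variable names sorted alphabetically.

Block summaries:
  n0 def {e,x,y} use ∅
  n1 def {c,x} use {x}
  n2 def {n,x} use {x}
  n3 def {c,n} use ∅
  n4 def {n} use ∅
  n5 def {e} use ∅
  n6 def {e} use {e}
  n7 def {n,y} use ∅
  n8 def {c,y} use {n}

Live sets:
  n0: in=∅ out={x}
  n1: in={x} out={x}
  n2: in={x} out={x}
  n3: in={x} out={x}
  n4: in=∅ out=∅
  n5: in=∅ out={e}
  n6: in={e} out=∅
  n7: in=∅ out={n}
  n8: in={n} out=∅

Conflict graph:
  c — {n,x}
  e — {x,y}
  n — {c,x,y}
  x — {c,e,n,y}
  y — {e,n,x}

N(c) = ["n", "x"]

Answer: ["n", "x"]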